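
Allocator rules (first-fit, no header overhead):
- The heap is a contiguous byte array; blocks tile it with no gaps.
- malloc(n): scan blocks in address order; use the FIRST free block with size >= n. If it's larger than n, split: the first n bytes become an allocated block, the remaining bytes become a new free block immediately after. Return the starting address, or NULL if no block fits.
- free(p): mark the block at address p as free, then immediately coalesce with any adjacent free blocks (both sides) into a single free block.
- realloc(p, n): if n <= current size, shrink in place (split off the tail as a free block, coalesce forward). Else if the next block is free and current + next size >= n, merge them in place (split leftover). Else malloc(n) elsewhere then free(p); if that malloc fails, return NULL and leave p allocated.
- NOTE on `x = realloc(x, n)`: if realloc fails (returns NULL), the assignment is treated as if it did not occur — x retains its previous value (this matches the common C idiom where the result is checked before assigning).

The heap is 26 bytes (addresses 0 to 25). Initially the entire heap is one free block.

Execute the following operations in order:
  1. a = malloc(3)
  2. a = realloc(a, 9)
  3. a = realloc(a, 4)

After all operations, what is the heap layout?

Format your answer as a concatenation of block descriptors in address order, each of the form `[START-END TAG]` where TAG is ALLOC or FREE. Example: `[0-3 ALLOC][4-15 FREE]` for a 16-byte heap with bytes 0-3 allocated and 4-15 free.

Answer: [0-3 ALLOC][4-25 FREE]

Derivation:
Op 1: a = malloc(3) -> a = 0; heap: [0-2 ALLOC][3-25 FREE]
Op 2: a = realloc(a, 9) -> a = 0; heap: [0-8 ALLOC][9-25 FREE]
Op 3: a = realloc(a, 4) -> a = 0; heap: [0-3 ALLOC][4-25 FREE]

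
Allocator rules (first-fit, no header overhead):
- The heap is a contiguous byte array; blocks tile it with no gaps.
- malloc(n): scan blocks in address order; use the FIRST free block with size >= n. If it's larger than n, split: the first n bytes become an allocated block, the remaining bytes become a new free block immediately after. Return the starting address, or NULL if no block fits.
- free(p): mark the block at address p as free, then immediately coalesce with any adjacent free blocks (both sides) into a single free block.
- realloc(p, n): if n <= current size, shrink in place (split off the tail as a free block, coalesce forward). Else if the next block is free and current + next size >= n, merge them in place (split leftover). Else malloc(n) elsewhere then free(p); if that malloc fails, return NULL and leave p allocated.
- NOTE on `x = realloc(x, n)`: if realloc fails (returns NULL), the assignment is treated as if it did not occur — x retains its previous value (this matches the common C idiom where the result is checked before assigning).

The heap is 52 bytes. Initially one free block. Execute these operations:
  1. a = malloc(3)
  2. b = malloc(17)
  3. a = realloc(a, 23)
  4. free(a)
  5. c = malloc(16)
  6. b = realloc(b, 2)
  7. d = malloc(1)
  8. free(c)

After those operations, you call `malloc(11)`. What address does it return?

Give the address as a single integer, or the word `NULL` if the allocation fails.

Answer: 5

Derivation:
Op 1: a = malloc(3) -> a = 0; heap: [0-2 ALLOC][3-51 FREE]
Op 2: b = malloc(17) -> b = 3; heap: [0-2 ALLOC][3-19 ALLOC][20-51 FREE]
Op 3: a = realloc(a, 23) -> a = 20; heap: [0-2 FREE][3-19 ALLOC][20-42 ALLOC][43-51 FREE]
Op 4: free(a) -> (freed a); heap: [0-2 FREE][3-19 ALLOC][20-51 FREE]
Op 5: c = malloc(16) -> c = 20; heap: [0-2 FREE][3-19 ALLOC][20-35 ALLOC][36-51 FREE]
Op 6: b = realloc(b, 2) -> b = 3; heap: [0-2 FREE][3-4 ALLOC][5-19 FREE][20-35 ALLOC][36-51 FREE]
Op 7: d = malloc(1) -> d = 0; heap: [0-0 ALLOC][1-2 FREE][3-4 ALLOC][5-19 FREE][20-35 ALLOC][36-51 FREE]
Op 8: free(c) -> (freed c); heap: [0-0 ALLOC][1-2 FREE][3-4 ALLOC][5-51 FREE]
malloc(11): first-fit scan over [0-0 ALLOC][1-2 FREE][3-4 ALLOC][5-51 FREE] -> 5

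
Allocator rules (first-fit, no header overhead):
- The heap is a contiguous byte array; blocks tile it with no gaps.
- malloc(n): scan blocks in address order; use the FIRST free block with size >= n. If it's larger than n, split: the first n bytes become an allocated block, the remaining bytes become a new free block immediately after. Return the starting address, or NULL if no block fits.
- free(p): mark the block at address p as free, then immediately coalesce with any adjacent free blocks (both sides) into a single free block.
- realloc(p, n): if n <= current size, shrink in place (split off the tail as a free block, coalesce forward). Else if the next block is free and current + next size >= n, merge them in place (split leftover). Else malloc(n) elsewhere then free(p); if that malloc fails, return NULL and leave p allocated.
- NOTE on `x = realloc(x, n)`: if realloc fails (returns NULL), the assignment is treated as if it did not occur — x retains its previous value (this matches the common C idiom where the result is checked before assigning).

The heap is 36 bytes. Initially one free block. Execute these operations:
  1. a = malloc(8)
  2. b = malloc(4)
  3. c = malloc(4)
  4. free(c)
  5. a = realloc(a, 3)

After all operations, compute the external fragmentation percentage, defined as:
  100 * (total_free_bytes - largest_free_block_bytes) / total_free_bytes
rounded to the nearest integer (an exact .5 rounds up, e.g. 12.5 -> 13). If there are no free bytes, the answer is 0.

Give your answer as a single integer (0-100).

Op 1: a = malloc(8) -> a = 0; heap: [0-7 ALLOC][8-35 FREE]
Op 2: b = malloc(4) -> b = 8; heap: [0-7 ALLOC][8-11 ALLOC][12-35 FREE]
Op 3: c = malloc(4) -> c = 12; heap: [0-7 ALLOC][8-11 ALLOC][12-15 ALLOC][16-35 FREE]
Op 4: free(c) -> (freed c); heap: [0-7 ALLOC][8-11 ALLOC][12-35 FREE]
Op 5: a = realloc(a, 3) -> a = 0; heap: [0-2 ALLOC][3-7 FREE][8-11 ALLOC][12-35 FREE]
Free blocks: [5 24] total_free=29 largest=24 -> 100*(29-24)/29 = 500/29 ≈ 17.241 -> rounds to 17

Answer: 17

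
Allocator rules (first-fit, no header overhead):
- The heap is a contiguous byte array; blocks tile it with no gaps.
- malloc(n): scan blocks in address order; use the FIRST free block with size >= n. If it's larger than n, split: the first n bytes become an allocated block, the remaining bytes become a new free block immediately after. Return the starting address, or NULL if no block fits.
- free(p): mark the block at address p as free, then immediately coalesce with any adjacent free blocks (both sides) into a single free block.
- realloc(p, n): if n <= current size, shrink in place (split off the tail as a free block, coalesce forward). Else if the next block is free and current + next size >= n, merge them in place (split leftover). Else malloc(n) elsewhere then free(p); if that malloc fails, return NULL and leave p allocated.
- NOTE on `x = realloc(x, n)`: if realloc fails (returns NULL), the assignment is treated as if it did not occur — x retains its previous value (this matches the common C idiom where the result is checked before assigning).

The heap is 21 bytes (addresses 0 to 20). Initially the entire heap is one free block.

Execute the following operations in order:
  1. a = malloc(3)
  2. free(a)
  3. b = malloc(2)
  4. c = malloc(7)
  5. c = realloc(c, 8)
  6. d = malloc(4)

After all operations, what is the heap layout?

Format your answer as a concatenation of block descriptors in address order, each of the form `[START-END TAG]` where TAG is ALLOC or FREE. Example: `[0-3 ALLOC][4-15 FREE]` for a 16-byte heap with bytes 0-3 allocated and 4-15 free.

Answer: [0-1 ALLOC][2-9 ALLOC][10-13 ALLOC][14-20 FREE]

Derivation:
Op 1: a = malloc(3) -> a = 0; heap: [0-2 ALLOC][3-20 FREE]
Op 2: free(a) -> (freed a); heap: [0-20 FREE]
Op 3: b = malloc(2) -> b = 0; heap: [0-1 ALLOC][2-20 FREE]
Op 4: c = malloc(7) -> c = 2; heap: [0-1 ALLOC][2-8 ALLOC][9-20 FREE]
Op 5: c = realloc(c, 8) -> c = 2; heap: [0-1 ALLOC][2-9 ALLOC][10-20 FREE]
Op 6: d = malloc(4) -> d = 10; heap: [0-1 ALLOC][2-9 ALLOC][10-13 ALLOC][14-20 FREE]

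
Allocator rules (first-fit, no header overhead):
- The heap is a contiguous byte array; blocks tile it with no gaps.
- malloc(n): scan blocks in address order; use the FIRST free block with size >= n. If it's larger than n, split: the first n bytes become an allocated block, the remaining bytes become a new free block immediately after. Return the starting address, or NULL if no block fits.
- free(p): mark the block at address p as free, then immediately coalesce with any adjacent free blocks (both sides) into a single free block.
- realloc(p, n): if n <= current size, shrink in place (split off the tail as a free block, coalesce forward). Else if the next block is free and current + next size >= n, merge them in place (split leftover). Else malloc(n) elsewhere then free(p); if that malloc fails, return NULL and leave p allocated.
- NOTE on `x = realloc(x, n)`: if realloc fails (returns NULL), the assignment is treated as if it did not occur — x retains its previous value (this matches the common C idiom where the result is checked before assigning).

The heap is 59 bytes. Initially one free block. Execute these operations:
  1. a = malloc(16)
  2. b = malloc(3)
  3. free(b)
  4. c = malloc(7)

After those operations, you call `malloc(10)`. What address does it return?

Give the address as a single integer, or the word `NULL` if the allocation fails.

Answer: 23

Derivation:
Op 1: a = malloc(16) -> a = 0; heap: [0-15 ALLOC][16-58 FREE]
Op 2: b = malloc(3) -> b = 16; heap: [0-15 ALLOC][16-18 ALLOC][19-58 FREE]
Op 3: free(b) -> (freed b); heap: [0-15 ALLOC][16-58 FREE]
Op 4: c = malloc(7) -> c = 16; heap: [0-15 ALLOC][16-22 ALLOC][23-58 FREE]
malloc(10): first-fit scan over [0-15 ALLOC][16-22 ALLOC][23-58 FREE] -> 23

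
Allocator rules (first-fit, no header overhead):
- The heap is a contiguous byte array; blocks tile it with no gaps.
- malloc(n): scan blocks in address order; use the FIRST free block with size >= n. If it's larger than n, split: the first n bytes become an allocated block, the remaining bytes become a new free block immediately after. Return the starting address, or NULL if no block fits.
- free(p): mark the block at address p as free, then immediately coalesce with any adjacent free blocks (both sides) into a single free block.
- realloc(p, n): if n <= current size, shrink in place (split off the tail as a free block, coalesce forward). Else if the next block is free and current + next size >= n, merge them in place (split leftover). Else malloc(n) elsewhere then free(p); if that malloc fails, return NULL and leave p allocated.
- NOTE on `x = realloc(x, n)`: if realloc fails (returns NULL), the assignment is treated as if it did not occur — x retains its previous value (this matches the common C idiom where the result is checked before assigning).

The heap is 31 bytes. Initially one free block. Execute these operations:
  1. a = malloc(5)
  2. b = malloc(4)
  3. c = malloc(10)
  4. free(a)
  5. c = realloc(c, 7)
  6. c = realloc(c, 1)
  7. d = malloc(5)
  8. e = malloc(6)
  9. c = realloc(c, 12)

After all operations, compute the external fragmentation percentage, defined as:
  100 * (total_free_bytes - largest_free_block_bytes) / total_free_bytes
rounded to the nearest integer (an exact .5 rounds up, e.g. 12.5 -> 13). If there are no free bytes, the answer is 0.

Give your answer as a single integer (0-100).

Op 1: a = malloc(5) -> a = 0; heap: [0-4 ALLOC][5-30 FREE]
Op 2: b = malloc(4) -> b = 5; heap: [0-4 ALLOC][5-8 ALLOC][9-30 FREE]
Op 3: c = malloc(10) -> c = 9; heap: [0-4 ALLOC][5-8 ALLOC][9-18 ALLOC][19-30 FREE]
Op 4: free(a) -> (freed a); heap: [0-4 FREE][5-8 ALLOC][9-18 ALLOC][19-30 FREE]
Op 5: c = realloc(c, 7) -> c = 9; heap: [0-4 FREE][5-8 ALLOC][9-15 ALLOC][16-30 FREE]
Op 6: c = realloc(c, 1) -> c = 9; heap: [0-4 FREE][5-8 ALLOC][9-9 ALLOC][10-30 FREE]
Op 7: d = malloc(5) -> d = 0; heap: [0-4 ALLOC][5-8 ALLOC][9-9 ALLOC][10-30 FREE]
Op 8: e = malloc(6) -> e = 10; heap: [0-4 ALLOC][5-8 ALLOC][9-9 ALLOC][10-15 ALLOC][16-30 FREE]
Op 9: c = realloc(c, 12) -> c = 16; heap: [0-4 ALLOC][5-8 ALLOC][9-9 FREE][10-15 ALLOC][16-27 ALLOC][28-30 FREE]
Free blocks: [1 3] total_free=4 largest=3 -> 100*(4-3)/4 = 100/4 = 25

Answer: 25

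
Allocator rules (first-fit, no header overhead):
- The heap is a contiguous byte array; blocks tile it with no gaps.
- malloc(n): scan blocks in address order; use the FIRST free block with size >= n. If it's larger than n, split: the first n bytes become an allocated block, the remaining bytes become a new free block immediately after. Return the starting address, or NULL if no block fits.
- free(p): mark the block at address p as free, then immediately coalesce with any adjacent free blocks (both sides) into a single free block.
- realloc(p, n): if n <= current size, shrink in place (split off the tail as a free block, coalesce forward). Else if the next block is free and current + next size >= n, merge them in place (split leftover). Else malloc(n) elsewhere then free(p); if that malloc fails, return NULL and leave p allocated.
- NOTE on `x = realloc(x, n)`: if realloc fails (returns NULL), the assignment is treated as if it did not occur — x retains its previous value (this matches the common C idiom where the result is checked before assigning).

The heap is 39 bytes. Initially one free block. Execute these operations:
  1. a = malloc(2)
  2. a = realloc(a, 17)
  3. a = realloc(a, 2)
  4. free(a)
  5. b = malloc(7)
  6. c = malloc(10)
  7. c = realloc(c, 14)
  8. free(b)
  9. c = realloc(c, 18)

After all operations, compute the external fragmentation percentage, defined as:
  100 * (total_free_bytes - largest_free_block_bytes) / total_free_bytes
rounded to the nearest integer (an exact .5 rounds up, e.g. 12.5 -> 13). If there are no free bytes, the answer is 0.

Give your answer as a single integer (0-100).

Op 1: a = malloc(2) -> a = 0; heap: [0-1 ALLOC][2-38 FREE]
Op 2: a = realloc(a, 17) -> a = 0; heap: [0-16 ALLOC][17-38 FREE]
Op 3: a = realloc(a, 2) -> a = 0; heap: [0-1 ALLOC][2-38 FREE]
Op 4: free(a) -> (freed a); heap: [0-38 FREE]
Op 5: b = malloc(7) -> b = 0; heap: [0-6 ALLOC][7-38 FREE]
Op 6: c = malloc(10) -> c = 7; heap: [0-6 ALLOC][7-16 ALLOC][17-38 FREE]
Op 7: c = realloc(c, 14) -> c = 7; heap: [0-6 ALLOC][7-20 ALLOC][21-38 FREE]
Op 8: free(b) -> (freed b); heap: [0-6 FREE][7-20 ALLOC][21-38 FREE]
Op 9: c = realloc(c, 18) -> c = 7; heap: [0-6 FREE][7-24 ALLOC][25-38 FREE]
Free blocks: [7 14] total_free=21 largest=14 -> 100*(21-14)/21 = 700/21 ≈ 33.333 -> rounds to 33

Answer: 33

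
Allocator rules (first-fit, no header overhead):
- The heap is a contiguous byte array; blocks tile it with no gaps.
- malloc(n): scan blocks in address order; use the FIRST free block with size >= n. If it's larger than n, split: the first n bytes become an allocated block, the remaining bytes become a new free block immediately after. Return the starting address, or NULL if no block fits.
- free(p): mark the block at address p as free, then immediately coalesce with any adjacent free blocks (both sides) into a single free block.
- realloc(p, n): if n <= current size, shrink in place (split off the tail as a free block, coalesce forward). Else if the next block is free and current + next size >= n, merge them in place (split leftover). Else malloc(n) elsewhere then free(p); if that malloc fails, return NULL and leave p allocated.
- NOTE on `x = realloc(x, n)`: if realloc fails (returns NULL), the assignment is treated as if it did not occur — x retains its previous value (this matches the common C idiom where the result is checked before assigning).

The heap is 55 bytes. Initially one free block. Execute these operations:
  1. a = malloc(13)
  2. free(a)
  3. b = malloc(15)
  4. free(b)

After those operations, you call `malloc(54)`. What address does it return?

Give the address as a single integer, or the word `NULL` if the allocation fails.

Op 1: a = malloc(13) -> a = 0; heap: [0-12 ALLOC][13-54 FREE]
Op 2: free(a) -> (freed a); heap: [0-54 FREE]
Op 3: b = malloc(15) -> b = 0; heap: [0-14 ALLOC][15-54 FREE]
Op 4: free(b) -> (freed b); heap: [0-54 FREE]
malloc(54): first-fit scan over [0-54 FREE] -> 0

Answer: 0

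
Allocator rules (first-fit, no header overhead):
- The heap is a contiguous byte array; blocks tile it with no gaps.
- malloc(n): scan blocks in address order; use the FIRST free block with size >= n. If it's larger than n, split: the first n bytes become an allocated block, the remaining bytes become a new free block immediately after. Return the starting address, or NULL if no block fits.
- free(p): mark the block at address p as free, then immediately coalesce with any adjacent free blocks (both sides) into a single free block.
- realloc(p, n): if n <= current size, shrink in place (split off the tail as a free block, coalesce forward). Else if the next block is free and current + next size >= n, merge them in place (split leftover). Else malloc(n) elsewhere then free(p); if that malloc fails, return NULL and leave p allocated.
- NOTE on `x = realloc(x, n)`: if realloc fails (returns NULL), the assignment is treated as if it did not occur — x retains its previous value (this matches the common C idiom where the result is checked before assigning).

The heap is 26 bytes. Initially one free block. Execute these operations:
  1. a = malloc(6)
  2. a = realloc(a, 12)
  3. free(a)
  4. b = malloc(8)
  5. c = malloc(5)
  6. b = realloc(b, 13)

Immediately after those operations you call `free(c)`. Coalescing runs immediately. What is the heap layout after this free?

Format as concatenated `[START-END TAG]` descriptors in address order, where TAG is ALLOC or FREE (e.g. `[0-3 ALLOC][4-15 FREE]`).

Answer: [0-12 FREE][13-25 ALLOC]

Derivation:
Op 1: a = malloc(6) -> a = 0; heap: [0-5 ALLOC][6-25 FREE]
Op 2: a = realloc(a, 12) -> a = 0; heap: [0-11 ALLOC][12-25 FREE]
Op 3: free(a) -> (freed a); heap: [0-25 FREE]
Op 4: b = malloc(8) -> b = 0; heap: [0-7 ALLOC][8-25 FREE]
Op 5: c = malloc(5) -> c = 8; heap: [0-7 ALLOC][8-12 ALLOC][13-25 FREE]
Op 6: b = realloc(b, 13) -> b = 13; heap: [0-7 FREE][8-12 ALLOC][13-25 ALLOC]
free(c): c = 8 -> block [8-12 ALLOC]; mark free, coalesce with adjacent free neighbors -> [0-12 FREE][13-25 ALLOC]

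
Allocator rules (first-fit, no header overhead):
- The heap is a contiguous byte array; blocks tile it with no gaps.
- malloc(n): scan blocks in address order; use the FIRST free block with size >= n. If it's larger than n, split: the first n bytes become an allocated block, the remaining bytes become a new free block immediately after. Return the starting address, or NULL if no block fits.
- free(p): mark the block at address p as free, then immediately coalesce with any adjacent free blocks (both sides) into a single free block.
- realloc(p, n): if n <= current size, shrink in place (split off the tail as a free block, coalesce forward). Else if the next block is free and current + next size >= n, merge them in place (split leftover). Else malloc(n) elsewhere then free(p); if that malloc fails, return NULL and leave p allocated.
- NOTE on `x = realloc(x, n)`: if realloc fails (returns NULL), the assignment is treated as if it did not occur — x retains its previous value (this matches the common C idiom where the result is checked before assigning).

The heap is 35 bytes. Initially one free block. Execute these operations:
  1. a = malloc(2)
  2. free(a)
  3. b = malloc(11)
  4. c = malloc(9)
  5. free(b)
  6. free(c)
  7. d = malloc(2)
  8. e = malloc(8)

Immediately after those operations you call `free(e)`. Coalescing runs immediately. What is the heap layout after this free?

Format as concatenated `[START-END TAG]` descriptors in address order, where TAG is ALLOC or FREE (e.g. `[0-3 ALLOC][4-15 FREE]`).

Answer: [0-1 ALLOC][2-34 FREE]

Derivation:
Op 1: a = malloc(2) -> a = 0; heap: [0-1 ALLOC][2-34 FREE]
Op 2: free(a) -> (freed a); heap: [0-34 FREE]
Op 3: b = malloc(11) -> b = 0; heap: [0-10 ALLOC][11-34 FREE]
Op 4: c = malloc(9) -> c = 11; heap: [0-10 ALLOC][11-19 ALLOC][20-34 FREE]
Op 5: free(b) -> (freed b); heap: [0-10 FREE][11-19 ALLOC][20-34 FREE]
Op 6: free(c) -> (freed c); heap: [0-34 FREE]
Op 7: d = malloc(2) -> d = 0; heap: [0-1 ALLOC][2-34 FREE]
Op 8: e = malloc(8) -> e = 2; heap: [0-1 ALLOC][2-9 ALLOC][10-34 FREE]
free(e): e = 2 -> block [2-9 ALLOC]; mark free, coalesce with adjacent free neighbors -> [0-1 ALLOC][2-34 FREE]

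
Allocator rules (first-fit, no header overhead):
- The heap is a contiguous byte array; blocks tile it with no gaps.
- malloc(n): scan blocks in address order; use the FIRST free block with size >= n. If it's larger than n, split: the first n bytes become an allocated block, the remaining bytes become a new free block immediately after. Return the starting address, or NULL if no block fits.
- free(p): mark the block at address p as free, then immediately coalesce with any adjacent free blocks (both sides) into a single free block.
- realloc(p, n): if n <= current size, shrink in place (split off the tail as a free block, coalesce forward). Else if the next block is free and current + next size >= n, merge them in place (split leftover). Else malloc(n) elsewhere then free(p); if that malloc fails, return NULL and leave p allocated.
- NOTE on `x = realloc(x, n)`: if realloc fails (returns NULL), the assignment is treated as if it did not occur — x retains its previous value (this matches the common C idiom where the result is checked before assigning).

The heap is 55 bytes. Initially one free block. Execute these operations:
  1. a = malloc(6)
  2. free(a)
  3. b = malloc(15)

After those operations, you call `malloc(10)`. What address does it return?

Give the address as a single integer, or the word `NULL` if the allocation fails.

Answer: 15

Derivation:
Op 1: a = malloc(6) -> a = 0; heap: [0-5 ALLOC][6-54 FREE]
Op 2: free(a) -> (freed a); heap: [0-54 FREE]
Op 3: b = malloc(15) -> b = 0; heap: [0-14 ALLOC][15-54 FREE]
malloc(10): first-fit scan over [0-14 ALLOC][15-54 FREE] -> 15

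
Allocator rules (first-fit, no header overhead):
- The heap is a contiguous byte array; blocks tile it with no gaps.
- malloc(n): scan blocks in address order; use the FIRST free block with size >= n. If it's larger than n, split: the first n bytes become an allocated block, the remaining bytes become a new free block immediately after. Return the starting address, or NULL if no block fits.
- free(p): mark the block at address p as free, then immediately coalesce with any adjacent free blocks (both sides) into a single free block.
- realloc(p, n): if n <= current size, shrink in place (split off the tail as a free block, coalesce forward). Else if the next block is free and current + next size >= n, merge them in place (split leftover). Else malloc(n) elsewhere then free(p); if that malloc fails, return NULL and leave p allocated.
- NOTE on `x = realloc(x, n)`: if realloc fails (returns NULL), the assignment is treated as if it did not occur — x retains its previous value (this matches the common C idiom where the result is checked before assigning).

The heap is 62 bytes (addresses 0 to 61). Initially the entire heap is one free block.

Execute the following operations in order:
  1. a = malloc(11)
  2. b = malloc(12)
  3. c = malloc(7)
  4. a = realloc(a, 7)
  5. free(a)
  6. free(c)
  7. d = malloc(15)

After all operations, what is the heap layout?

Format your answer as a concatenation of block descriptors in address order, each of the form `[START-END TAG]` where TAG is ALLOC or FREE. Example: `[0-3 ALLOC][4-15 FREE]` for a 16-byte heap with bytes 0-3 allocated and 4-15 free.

Answer: [0-10 FREE][11-22 ALLOC][23-37 ALLOC][38-61 FREE]

Derivation:
Op 1: a = malloc(11) -> a = 0; heap: [0-10 ALLOC][11-61 FREE]
Op 2: b = malloc(12) -> b = 11; heap: [0-10 ALLOC][11-22 ALLOC][23-61 FREE]
Op 3: c = malloc(7) -> c = 23; heap: [0-10 ALLOC][11-22 ALLOC][23-29 ALLOC][30-61 FREE]
Op 4: a = realloc(a, 7) -> a = 0; heap: [0-6 ALLOC][7-10 FREE][11-22 ALLOC][23-29 ALLOC][30-61 FREE]
Op 5: free(a) -> (freed a); heap: [0-10 FREE][11-22 ALLOC][23-29 ALLOC][30-61 FREE]
Op 6: free(c) -> (freed c); heap: [0-10 FREE][11-22 ALLOC][23-61 FREE]
Op 7: d = malloc(15) -> d = 23; heap: [0-10 FREE][11-22 ALLOC][23-37 ALLOC][38-61 FREE]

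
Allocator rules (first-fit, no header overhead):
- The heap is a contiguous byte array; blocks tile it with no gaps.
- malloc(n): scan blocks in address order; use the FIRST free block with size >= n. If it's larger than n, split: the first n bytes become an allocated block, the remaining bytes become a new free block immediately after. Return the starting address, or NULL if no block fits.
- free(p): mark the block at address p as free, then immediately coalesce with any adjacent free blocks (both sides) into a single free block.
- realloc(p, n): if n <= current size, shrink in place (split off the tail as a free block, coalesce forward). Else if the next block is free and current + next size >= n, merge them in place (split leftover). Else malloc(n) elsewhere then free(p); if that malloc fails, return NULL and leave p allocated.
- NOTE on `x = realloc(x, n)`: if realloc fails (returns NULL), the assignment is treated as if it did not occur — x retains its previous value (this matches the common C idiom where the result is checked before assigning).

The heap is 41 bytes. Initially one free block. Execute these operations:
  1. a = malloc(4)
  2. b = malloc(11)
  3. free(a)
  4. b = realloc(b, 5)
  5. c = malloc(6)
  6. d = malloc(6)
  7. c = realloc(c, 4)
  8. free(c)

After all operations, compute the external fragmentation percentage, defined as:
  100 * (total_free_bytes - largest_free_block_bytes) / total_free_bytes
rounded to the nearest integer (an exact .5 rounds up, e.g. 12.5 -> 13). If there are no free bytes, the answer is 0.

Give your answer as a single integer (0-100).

Answer: 33

Derivation:
Op 1: a = malloc(4) -> a = 0; heap: [0-3 ALLOC][4-40 FREE]
Op 2: b = malloc(11) -> b = 4; heap: [0-3 ALLOC][4-14 ALLOC][15-40 FREE]
Op 3: free(a) -> (freed a); heap: [0-3 FREE][4-14 ALLOC][15-40 FREE]
Op 4: b = realloc(b, 5) -> b = 4; heap: [0-3 FREE][4-8 ALLOC][9-40 FREE]
Op 5: c = malloc(6) -> c = 9; heap: [0-3 FREE][4-8 ALLOC][9-14 ALLOC][15-40 FREE]
Op 6: d = malloc(6) -> d = 15; heap: [0-3 FREE][4-8 ALLOC][9-14 ALLOC][15-20 ALLOC][21-40 FREE]
Op 7: c = realloc(c, 4) -> c = 9; heap: [0-3 FREE][4-8 ALLOC][9-12 ALLOC][13-14 FREE][15-20 ALLOC][21-40 FREE]
Op 8: free(c) -> (freed c); heap: [0-3 FREE][4-8 ALLOC][9-14 FREE][15-20 ALLOC][21-40 FREE]
Free blocks: [4 6 20] total_free=30 largest=20 -> 100*(30-20)/30 = 1000/30 ≈ 33.333 -> rounds to 33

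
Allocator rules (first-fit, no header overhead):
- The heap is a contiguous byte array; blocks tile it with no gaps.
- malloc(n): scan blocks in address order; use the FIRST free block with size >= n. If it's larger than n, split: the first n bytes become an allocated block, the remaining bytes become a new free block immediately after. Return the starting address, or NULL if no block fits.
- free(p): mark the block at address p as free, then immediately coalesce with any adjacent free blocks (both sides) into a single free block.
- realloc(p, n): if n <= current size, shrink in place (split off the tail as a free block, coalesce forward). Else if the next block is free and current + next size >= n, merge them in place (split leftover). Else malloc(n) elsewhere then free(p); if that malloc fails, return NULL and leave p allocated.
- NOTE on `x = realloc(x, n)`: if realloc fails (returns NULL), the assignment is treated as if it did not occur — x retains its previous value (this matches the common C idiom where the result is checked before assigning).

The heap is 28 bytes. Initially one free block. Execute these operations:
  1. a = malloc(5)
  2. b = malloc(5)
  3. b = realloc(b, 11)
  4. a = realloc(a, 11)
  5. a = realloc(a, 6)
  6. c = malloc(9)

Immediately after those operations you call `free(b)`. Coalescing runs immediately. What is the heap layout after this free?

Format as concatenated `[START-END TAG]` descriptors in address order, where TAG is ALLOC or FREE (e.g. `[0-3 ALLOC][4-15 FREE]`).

Op 1: a = malloc(5) -> a = 0; heap: [0-4 ALLOC][5-27 FREE]
Op 2: b = malloc(5) -> b = 5; heap: [0-4 ALLOC][5-9 ALLOC][10-27 FREE]
Op 3: b = realloc(b, 11) -> b = 5; heap: [0-4 ALLOC][5-15 ALLOC][16-27 FREE]
Op 4: a = realloc(a, 11) -> a = 16; heap: [0-4 FREE][5-15 ALLOC][16-26 ALLOC][27-27 FREE]
Op 5: a = realloc(a, 6) -> a = 16; heap: [0-4 FREE][5-15 ALLOC][16-21 ALLOC][22-27 FREE]
Op 6: c = malloc(9) -> c = NULL; heap: [0-4 FREE][5-15 ALLOC][16-21 ALLOC][22-27 FREE]
free(b): b = 5 -> block [5-15 ALLOC]; mark free, coalesce with adjacent free neighbors -> [0-15 FREE][16-21 ALLOC][22-27 FREE]

Answer: [0-15 FREE][16-21 ALLOC][22-27 FREE]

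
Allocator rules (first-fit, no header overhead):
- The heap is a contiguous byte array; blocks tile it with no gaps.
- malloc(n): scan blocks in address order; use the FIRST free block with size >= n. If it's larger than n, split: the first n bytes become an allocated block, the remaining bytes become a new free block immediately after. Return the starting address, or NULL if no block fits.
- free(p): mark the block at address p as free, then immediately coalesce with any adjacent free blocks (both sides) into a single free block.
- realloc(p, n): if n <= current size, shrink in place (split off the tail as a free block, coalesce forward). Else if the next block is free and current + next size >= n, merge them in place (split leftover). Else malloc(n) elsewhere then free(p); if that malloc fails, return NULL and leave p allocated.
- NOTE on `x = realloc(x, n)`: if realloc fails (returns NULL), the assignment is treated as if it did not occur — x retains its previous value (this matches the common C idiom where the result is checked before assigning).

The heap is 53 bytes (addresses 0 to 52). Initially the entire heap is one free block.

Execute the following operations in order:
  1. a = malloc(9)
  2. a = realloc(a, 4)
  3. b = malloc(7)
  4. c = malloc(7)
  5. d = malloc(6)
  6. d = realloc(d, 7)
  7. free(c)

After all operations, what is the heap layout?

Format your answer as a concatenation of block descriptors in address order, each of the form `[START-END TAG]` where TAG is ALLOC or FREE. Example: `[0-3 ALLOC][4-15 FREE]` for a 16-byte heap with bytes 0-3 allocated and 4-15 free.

Op 1: a = malloc(9) -> a = 0; heap: [0-8 ALLOC][9-52 FREE]
Op 2: a = realloc(a, 4) -> a = 0; heap: [0-3 ALLOC][4-52 FREE]
Op 3: b = malloc(7) -> b = 4; heap: [0-3 ALLOC][4-10 ALLOC][11-52 FREE]
Op 4: c = malloc(7) -> c = 11; heap: [0-3 ALLOC][4-10 ALLOC][11-17 ALLOC][18-52 FREE]
Op 5: d = malloc(6) -> d = 18; heap: [0-3 ALLOC][4-10 ALLOC][11-17 ALLOC][18-23 ALLOC][24-52 FREE]
Op 6: d = realloc(d, 7) -> d = 18; heap: [0-3 ALLOC][4-10 ALLOC][11-17 ALLOC][18-24 ALLOC][25-52 FREE]
Op 7: free(c) -> (freed c); heap: [0-3 ALLOC][4-10 ALLOC][11-17 FREE][18-24 ALLOC][25-52 FREE]

Answer: [0-3 ALLOC][4-10 ALLOC][11-17 FREE][18-24 ALLOC][25-52 FREE]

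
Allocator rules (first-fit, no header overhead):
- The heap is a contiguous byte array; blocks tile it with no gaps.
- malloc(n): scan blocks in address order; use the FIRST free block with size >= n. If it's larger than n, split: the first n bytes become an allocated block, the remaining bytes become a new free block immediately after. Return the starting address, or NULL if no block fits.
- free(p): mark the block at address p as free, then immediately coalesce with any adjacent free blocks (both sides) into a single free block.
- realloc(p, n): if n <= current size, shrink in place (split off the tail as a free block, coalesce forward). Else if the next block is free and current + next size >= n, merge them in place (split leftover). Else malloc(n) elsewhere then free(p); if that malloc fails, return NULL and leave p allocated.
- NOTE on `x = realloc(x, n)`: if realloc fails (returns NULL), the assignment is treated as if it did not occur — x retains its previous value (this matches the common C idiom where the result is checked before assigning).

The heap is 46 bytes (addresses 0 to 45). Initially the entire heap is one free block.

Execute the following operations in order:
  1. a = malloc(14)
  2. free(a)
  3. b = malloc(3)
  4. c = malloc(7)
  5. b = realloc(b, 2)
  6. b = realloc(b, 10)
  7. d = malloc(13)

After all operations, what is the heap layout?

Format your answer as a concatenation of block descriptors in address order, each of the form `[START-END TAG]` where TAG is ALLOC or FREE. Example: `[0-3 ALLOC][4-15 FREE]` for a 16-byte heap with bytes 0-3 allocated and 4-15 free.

Op 1: a = malloc(14) -> a = 0; heap: [0-13 ALLOC][14-45 FREE]
Op 2: free(a) -> (freed a); heap: [0-45 FREE]
Op 3: b = malloc(3) -> b = 0; heap: [0-2 ALLOC][3-45 FREE]
Op 4: c = malloc(7) -> c = 3; heap: [0-2 ALLOC][3-9 ALLOC][10-45 FREE]
Op 5: b = realloc(b, 2) -> b = 0; heap: [0-1 ALLOC][2-2 FREE][3-9 ALLOC][10-45 FREE]
Op 6: b = realloc(b, 10) -> b = 10; heap: [0-2 FREE][3-9 ALLOC][10-19 ALLOC][20-45 FREE]
Op 7: d = malloc(13) -> d = 20; heap: [0-2 FREE][3-9 ALLOC][10-19 ALLOC][20-32 ALLOC][33-45 FREE]

Answer: [0-2 FREE][3-9 ALLOC][10-19 ALLOC][20-32 ALLOC][33-45 FREE]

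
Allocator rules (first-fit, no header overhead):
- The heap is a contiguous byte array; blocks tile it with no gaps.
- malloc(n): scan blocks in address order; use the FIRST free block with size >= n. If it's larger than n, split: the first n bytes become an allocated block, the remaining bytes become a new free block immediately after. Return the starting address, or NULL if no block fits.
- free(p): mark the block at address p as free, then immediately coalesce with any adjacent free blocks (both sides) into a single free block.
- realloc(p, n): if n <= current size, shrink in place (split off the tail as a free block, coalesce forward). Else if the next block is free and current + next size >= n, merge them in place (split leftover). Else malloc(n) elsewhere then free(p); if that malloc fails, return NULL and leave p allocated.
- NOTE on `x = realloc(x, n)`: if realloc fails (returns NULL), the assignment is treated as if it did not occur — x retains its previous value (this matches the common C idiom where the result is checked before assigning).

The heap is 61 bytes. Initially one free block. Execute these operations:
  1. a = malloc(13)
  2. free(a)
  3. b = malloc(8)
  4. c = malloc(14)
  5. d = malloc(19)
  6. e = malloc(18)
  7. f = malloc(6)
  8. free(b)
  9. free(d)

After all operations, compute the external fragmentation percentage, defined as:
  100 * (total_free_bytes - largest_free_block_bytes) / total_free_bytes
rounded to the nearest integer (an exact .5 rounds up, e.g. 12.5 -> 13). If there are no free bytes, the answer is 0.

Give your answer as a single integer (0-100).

Op 1: a = malloc(13) -> a = 0; heap: [0-12 ALLOC][13-60 FREE]
Op 2: free(a) -> (freed a); heap: [0-60 FREE]
Op 3: b = malloc(8) -> b = 0; heap: [0-7 ALLOC][8-60 FREE]
Op 4: c = malloc(14) -> c = 8; heap: [0-7 ALLOC][8-21 ALLOC][22-60 FREE]
Op 5: d = malloc(19) -> d = 22; heap: [0-7 ALLOC][8-21 ALLOC][22-40 ALLOC][41-60 FREE]
Op 6: e = malloc(18) -> e = 41; heap: [0-7 ALLOC][8-21 ALLOC][22-40 ALLOC][41-58 ALLOC][59-60 FREE]
Op 7: f = malloc(6) -> f = NULL; heap: [0-7 ALLOC][8-21 ALLOC][22-40 ALLOC][41-58 ALLOC][59-60 FREE]
Op 8: free(b) -> (freed b); heap: [0-7 FREE][8-21 ALLOC][22-40 ALLOC][41-58 ALLOC][59-60 FREE]
Op 9: free(d) -> (freed d); heap: [0-7 FREE][8-21 ALLOC][22-40 FREE][41-58 ALLOC][59-60 FREE]
Free blocks: [8 19 2] total_free=29 largest=19 -> 100*(29-19)/29 = 1000/29 ≈ 34.483 -> rounds to 34

Answer: 34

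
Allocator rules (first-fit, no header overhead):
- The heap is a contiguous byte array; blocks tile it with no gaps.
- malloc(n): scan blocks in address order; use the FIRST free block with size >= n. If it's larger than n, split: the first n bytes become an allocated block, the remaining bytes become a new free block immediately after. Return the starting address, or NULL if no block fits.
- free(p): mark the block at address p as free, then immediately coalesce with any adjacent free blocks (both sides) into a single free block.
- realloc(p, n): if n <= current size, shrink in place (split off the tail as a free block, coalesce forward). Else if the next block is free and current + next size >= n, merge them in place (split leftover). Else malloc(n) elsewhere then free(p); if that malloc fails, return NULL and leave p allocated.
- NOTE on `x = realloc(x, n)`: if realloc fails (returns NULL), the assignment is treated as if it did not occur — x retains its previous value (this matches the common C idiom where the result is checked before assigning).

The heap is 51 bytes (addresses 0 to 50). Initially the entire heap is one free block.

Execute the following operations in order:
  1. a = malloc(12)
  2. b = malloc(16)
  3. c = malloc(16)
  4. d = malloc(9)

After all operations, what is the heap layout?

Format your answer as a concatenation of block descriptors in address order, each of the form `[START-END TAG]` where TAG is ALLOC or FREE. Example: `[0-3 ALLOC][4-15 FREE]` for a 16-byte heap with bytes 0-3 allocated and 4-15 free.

Op 1: a = malloc(12) -> a = 0; heap: [0-11 ALLOC][12-50 FREE]
Op 2: b = malloc(16) -> b = 12; heap: [0-11 ALLOC][12-27 ALLOC][28-50 FREE]
Op 3: c = malloc(16) -> c = 28; heap: [0-11 ALLOC][12-27 ALLOC][28-43 ALLOC][44-50 FREE]
Op 4: d = malloc(9) -> d = NULL; heap: [0-11 ALLOC][12-27 ALLOC][28-43 ALLOC][44-50 FREE]

Answer: [0-11 ALLOC][12-27 ALLOC][28-43 ALLOC][44-50 FREE]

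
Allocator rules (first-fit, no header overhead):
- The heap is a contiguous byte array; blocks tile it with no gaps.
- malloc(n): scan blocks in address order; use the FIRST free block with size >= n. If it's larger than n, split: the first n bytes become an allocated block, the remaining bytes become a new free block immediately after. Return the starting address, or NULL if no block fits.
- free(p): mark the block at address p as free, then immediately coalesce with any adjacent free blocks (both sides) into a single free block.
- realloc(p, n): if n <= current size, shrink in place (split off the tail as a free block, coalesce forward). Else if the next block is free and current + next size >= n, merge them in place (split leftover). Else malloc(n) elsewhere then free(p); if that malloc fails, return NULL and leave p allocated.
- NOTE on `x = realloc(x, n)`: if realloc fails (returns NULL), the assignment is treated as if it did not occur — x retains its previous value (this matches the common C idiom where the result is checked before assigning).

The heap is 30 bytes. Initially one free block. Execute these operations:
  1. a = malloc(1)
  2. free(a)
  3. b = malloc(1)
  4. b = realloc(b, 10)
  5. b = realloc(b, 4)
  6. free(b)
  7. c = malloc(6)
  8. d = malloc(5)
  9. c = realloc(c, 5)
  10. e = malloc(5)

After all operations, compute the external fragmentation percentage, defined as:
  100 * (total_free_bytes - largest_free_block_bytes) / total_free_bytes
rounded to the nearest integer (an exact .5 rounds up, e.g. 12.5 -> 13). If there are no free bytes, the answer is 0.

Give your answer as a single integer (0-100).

Op 1: a = malloc(1) -> a = 0; heap: [0-0 ALLOC][1-29 FREE]
Op 2: free(a) -> (freed a); heap: [0-29 FREE]
Op 3: b = malloc(1) -> b = 0; heap: [0-0 ALLOC][1-29 FREE]
Op 4: b = realloc(b, 10) -> b = 0; heap: [0-9 ALLOC][10-29 FREE]
Op 5: b = realloc(b, 4) -> b = 0; heap: [0-3 ALLOC][4-29 FREE]
Op 6: free(b) -> (freed b); heap: [0-29 FREE]
Op 7: c = malloc(6) -> c = 0; heap: [0-5 ALLOC][6-29 FREE]
Op 8: d = malloc(5) -> d = 6; heap: [0-5 ALLOC][6-10 ALLOC][11-29 FREE]
Op 9: c = realloc(c, 5) -> c = 0; heap: [0-4 ALLOC][5-5 FREE][6-10 ALLOC][11-29 FREE]
Op 10: e = malloc(5) -> e = 11; heap: [0-4 ALLOC][5-5 FREE][6-10 ALLOC][11-15 ALLOC][16-29 FREE]
Free blocks: [1 14] total_free=15 largest=14 -> 100*(15-14)/15 = 100/15 ≈ 6.667 -> rounds to 7

Answer: 7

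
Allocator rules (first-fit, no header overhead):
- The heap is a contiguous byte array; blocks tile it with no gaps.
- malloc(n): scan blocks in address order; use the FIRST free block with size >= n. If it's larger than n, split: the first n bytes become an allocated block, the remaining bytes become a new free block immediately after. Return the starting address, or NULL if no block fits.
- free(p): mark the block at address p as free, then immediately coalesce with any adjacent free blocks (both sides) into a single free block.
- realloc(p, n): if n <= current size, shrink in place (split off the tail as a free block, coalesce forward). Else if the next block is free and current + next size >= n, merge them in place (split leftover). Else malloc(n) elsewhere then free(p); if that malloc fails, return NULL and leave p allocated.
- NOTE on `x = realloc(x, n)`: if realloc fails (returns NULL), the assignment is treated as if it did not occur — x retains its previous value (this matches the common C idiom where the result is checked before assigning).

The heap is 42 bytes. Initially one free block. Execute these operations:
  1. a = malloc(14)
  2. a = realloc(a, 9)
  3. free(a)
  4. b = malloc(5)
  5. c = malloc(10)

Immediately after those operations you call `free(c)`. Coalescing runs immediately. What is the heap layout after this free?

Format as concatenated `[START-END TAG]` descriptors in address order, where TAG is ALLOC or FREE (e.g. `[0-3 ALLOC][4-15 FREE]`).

Answer: [0-4 ALLOC][5-41 FREE]

Derivation:
Op 1: a = malloc(14) -> a = 0; heap: [0-13 ALLOC][14-41 FREE]
Op 2: a = realloc(a, 9) -> a = 0; heap: [0-8 ALLOC][9-41 FREE]
Op 3: free(a) -> (freed a); heap: [0-41 FREE]
Op 4: b = malloc(5) -> b = 0; heap: [0-4 ALLOC][5-41 FREE]
Op 5: c = malloc(10) -> c = 5; heap: [0-4 ALLOC][5-14 ALLOC][15-41 FREE]
free(c): c = 5 -> block [5-14 ALLOC]; mark free, coalesce with adjacent free neighbors -> [0-4 ALLOC][5-41 FREE]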